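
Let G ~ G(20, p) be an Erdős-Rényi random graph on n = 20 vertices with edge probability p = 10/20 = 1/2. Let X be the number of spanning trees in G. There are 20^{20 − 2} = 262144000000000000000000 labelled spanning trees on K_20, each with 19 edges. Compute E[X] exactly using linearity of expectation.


K_20 has 20^{20 − 2} = 262144000000000000000000 labelled spanning trees.
For each such spanning tree H, let X_H = 1 if all 19 edges of H are present in G. Then P[X_H = 1] = p^{19} = (1/2)^{19} = 1/524288.
By linearity of expectation: E[X] = Σ_H E[X_H] = 262144000000000000000000 · p^{19} = 262144000000000000000000 · 1/524288 = 500000000000000000.
Numerically: E[X] ≈ 5e+17.

E[X] = 262144000000000000000000 · (1/2)^{19} = 500000000000000000 ≈ 5e+17.


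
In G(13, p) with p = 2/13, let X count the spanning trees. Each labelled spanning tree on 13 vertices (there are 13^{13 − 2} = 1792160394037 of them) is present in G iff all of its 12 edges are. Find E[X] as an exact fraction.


K_13 has 13^{13 − 2} = 1792160394037 labelled spanning trees.
For each such spanning tree H, let X_H = 1 if all 12 edges of H are present in G. Then P[X_H = 1] = p^{12} = (2/13)^{12} = 4096/23298085122481.
By linearity: E[X] = Σ_H E[X_H] = 1792160394037 · p^{12} = 1792160394037 · 4096/23298085122481 = 4096/13.
Numerically: E[X] ≈ 315.

E[X] = 1792160394037 · (2/13)^{12} = 4096/13 ≈ 315.


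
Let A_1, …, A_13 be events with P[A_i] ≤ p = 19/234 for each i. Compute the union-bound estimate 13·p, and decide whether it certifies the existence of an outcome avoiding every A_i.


Union bound: P[∪_{i=1}^{13} A_i] ≤ Σ_i P[A_i] ≤ 13·p = 13·(19/234) = 19/18.
Numerically: 19/18 ≈ 1.05556.
Is 19/18 < 1? NO.
Since the bound 19/18 is ≥ 1, the union bound is uninformative here; it does NOT by itself certify existence.

13·p = 19/18 ≈ 1.05556; existence NOT certified by the union bound.


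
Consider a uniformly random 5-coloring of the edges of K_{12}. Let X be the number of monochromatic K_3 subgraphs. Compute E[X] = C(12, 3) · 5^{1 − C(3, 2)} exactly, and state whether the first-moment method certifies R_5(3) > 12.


E[X] = C(12, 3) · 5^{1 − 3} = 220 · 5^{−2} = 220/25.
As a reduced fraction: E[X] = 44/5 ≈ 8.8000.
Is E[X] < 1? NO.
Since E[X] ≥ 1, the first-moment bound is inconclusive at n = 12; it does NOT by itself certify R_5(3) > 12.

E[X] = 44/5 ≈ 8.8000; E[X] ≥ 1; first-moment method inconclusive here.


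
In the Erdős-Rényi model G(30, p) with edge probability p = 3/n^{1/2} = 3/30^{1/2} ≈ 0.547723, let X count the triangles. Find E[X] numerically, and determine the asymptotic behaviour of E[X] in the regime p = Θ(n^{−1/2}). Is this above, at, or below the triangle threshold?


Number of potential triangles: C(30, 3) = 4060.
Each occurs with probability p³ ≈ (0.547723)³ ≈ 1.64316767e-01.
By linearity: E[X] = C(30, 3)·p³ ≈ 4060 · 1.64316767e-01 ≈ 667.126075.
Since α = 1/2 < 1, p = c/n^{1/2} ≫ 1/n is above the triangle threshold p ~ 1/n. Asymptotically E[X] ~ (c³/6)·n^{3(1−α)} = (3³/6)·n^{1.5} → ∞; triangles are abundant w.h.p.

E[X] ≈ 667.126075; in regime p = Θ(1/n^{1/2}) E[X] diverges (above the triangle threshold p ~ 1/n).


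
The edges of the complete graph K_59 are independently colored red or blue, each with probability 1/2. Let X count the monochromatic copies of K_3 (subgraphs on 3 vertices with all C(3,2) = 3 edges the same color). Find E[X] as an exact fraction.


Let X = Σ_S X_S over the C(59, 3) = 32509 subsets S of size 3, where X_S = 1 if the K_3 on S is monochromatic.
For a fixed S, the K_3 on S has C(3, 2) = 3 edges. P[all 3 edges red] = (1/2)^3, and likewise for blue, so P[monochromatic] = 2·(1/2)^3 = 2^{1 − 3} = 1/4.
Summing: E[X] = C(59, 3) · 2^{1 − 3} = 32509 · 1/4 = 32509/4.
Numerically: E[X] ≈ 8127.2500.

E[X] = C(59,3)·2^(1−C(3,2)) = 32509/4 ≈ 8127.2500.


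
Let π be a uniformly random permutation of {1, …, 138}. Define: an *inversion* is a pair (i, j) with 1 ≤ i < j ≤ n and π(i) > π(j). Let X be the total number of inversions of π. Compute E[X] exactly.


Write X = Σ X_I over the C(138, 2) = 9453 pairs i < j, with X_I the indicator of one inversion.
There are 9453 indicators.
For each fixed pair i < j, the values π(i) and π(j) are two distinct elements of {1, …, 138} in uniformly random order; by symmetry P[π(i) > π(j)] = 1/2.
By linearity: E[X] = 9453 · (1/2) = C(138, 2) · (1/2) = 9453/2 = 9453/2 ≈ 4726.5000.

E[X] = 9453/2 = 4726.5000.


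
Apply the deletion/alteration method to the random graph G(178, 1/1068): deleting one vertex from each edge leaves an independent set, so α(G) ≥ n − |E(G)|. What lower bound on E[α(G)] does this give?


E[|E(G)|] = C(178, 2)·p = 15753 · (1/1068) = 59/4.
E[α(G)] ≥ n − E[|E(G)|] = 178 − 59/4 = 653/4.
Numerically: ≈ 163.250.
(This is only a lower bound; the true E[α(G)] may be larger.)

E[α(G)] ≥ 653/4 ≈ 163.250.


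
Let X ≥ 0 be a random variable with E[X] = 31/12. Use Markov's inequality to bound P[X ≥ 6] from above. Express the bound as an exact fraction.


μ = E[X] = 31/12, a = 6.
Markov: P[X ≥ 6] ≤ μ/a = (31/12)/6 = 31/72.
Numerically: ≈ 0.43056.
(Since a = 6 > μ = 2.58333, the bound 31/72 is < 1 and informative.)

P[X ≥ 6] ≤ 31/72 ≈ 0.43056.


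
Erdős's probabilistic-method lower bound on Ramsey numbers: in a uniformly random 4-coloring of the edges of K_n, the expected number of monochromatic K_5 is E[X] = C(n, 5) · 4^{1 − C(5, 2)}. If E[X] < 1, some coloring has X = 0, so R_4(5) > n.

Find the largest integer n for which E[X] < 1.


We need C(n, 5) · 4^{1 − 10} < 1, i.e. C(n, 5) < 4^{10 − 1} = 262144.
Check values of n near the boundary:
  n = 27: C(27, 5) = 80730; 80730 < 262144? YES
  n = 28: C(28, 5) = 98280; 98280 < 262144? YES
  n = 29: C(29, 5) = 118755; 118755 < 262144? YES
  n = 30: C(30, 5) = 142506; 142506 < 262144? YES
  n = 31: C(31, 5) = 169911; 169911 < 262144? YES
  n = 32: C(32, 5) = 201376; 201376 < 262144? YES
  n = 33: C(33, 5) = 237336; 237336 < 262144? YES
  n = 34: C(34, 5) = 278256; 278256 < 262144? NO
The largest n with C(n, 5) < 262144 is n = 33 (where E[X] = 29667/32768 ≈ 0.90536). Hence R_4(5) > 33, i.e. R_4(5) ≥ 34.

Largest n = 33; hence R_4(5) > 33.


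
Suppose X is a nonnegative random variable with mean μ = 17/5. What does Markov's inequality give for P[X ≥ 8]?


μ = E[X] = 17/5, a = 8.
Markov: P[X ≥ 8] ≤ μ/a = (17/5)/8 = 17/40.
Numerically: ≈ 0.42500.
(Since a = 8 > μ = 3.40000, the bound 17/40 is < 1 and informative.)

P[X ≥ 8] ≤ 17/40 ≈ 0.42500.


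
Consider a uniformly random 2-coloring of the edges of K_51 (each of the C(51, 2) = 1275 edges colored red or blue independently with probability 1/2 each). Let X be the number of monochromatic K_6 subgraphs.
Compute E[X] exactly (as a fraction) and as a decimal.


Let X = Σ_S X_S over the C(51, 6) = 18009460 subsets S of size 6, where X_S = 1 if the K_6 on S is monochromatic.
For a fixed S, the K_6 on S has C(6, 2) = 15 edges. P[all 15 edges red] = (1/2)^15, and likewise for blue, so P[monochromatic] = 2·(1/2)^15 = 2^{1 − 15} = 1/16384.
Summing: E[X] = C(51, 6) · 2^{1 − 15} = 18009460 · 1/16384 = 4502365/4096.
Numerically: E[X] ≈ 1099.210.

E[X] = C(51,6)·2^(1−C(6,2)) = 4502365/4096 ≈ 1099.210.


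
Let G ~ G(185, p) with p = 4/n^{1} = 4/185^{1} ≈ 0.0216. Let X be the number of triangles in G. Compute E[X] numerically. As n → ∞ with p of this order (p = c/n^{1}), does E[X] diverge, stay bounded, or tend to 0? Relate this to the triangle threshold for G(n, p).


Number of potential triangles: C(185, 3) = 1038220.
Each occurs with probability p³ ≈ (0.0216)³ ≈ 1.01080e-05.
By linearity: E[X] = C(185, 3)·p³ ≈ 1038220 · 1.01080e-05 ≈ 10.494.
Here α = 1, so p = 4/n is exactly at the triangle threshold p ~ 1/n. Asymptotically E[X] → c³/6 = 4³/6 = 32/3 ≈ 10.667, a bounded constant. In this regime the triangle count is asymptotically Poisson(c³/6).

E[X] ≈ 10.494; in regime p = Θ(1/n^{1}) E[X] stays bounded (at the triangle threshold p ~ 1/n).


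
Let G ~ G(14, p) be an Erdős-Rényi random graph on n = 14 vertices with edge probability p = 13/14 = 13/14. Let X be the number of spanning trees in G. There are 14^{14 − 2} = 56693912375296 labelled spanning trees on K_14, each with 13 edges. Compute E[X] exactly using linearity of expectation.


K_14 has 14^{14 − 2} = 56693912375296 labelled spanning trees.
For each such spanning tree H, let X_H = 1 if all 13 edges of H are present in G. Then P[X_H = 1] = p^{13} = (13/14)^{13} = 302875106592253/793714773254144.
By linearity of expectation: E[X] = Σ_H E[X_H] = 56693912375296 · p^{13} = 56693912375296 · 302875106592253/793714773254144 = 302875106592253/14.
Numerically: E[X] ≈ 2.16e+13.

E[X] = 56693912375296 · (13/14)^{13} = 302875106592253/14 ≈ 2.16e+13.


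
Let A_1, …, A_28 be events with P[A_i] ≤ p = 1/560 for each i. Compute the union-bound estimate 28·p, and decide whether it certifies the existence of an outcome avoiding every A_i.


Union bound: P[∪_{i=1}^{28} A_i] ≤ Σ_i P[A_i] ≤ 28·p = 28·(1/560) = 1/20.
Numerically: 1/20 ≈ 0.05000.
Is 1/20 < 1? YES.
Since P[∪ A_i] ≤ 1/20 < 1, the complement has P[∩ A_i^c] ≥ 1 − 1/20 = 19/20 > 0, so some outcome avoids every A_i.

28·p = 1/20 ≈ 0.05000; existence CERTIFIED by the union bound.


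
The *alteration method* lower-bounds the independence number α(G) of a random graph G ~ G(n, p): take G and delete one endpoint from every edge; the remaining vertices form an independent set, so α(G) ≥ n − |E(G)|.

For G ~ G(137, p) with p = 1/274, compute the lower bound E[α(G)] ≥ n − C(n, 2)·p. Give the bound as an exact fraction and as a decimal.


E[|E(G)|] = C(137, 2)·p = 9316 · (1/274) = 34.
E[α(G)] ≥ n − E[|E(G)|] = 137 − 34 = 103.
Numerically: ≈ 103.0000.
(This is only a lower bound; the true E[α(G)] may be larger.)

E[α(G)] ≥ 103 ≈ 103.0000.


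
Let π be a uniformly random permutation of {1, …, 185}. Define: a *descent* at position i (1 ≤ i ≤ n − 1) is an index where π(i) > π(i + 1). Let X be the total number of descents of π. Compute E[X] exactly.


Write X = Σ X_I over i = 1, …, 184, with X_I the indicator of one descent.
There are 184 indicators.
For each fixed i, the pair (π(i), π(i+1)) is a uniformly random ordered pair of distinct values from {1, …, 185}; by symmetry P[π(i) > π(i+1)] = 1/2.
By linearity: E[X] = 184 · (1/2) = (185 − 1) · (1/2) = 92 ≈ 92.0000.

E[X] = 92 = 92.0000.


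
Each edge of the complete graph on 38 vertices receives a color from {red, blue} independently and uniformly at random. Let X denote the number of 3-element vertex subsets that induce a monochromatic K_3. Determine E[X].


Let X = Σ_S X_S over the C(38, 3) = 8436 subsets S of size 3, where X_S = 1 if the K_3 on S is monochromatic.
For a fixed S, the K_3 on S has C(3, 2) = 3 edges. P[all 3 edges red] = (1/2)^3, and likewise for blue, so P[monochromatic] = 2·(1/2)^3 = 2^{1 − 3} = 1/4.
Summing: E[X] = C(38, 3) · 2^{1 − 3} = 8436 · 1/4 = 2109.
Numerically: E[X] ≈ 2109.000000.

E[X] = C(38,3)·2^(1−C(3,2)) = 2109 ≈ 2109.000000.


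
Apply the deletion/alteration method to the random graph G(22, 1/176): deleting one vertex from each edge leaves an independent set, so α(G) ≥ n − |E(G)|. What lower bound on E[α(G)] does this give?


E[|E(G)|] = C(22, 2)·p = 231 · (1/176) = 21/16.
E[α(G)] ≥ n − E[|E(G)|] = 22 − 21/16 = 331/16.
Numerically: ≈ 20.687500.
(This is only a lower bound; the true E[α(G)] may be larger.)

E[α(G)] ≥ 331/16 ≈ 20.687500.


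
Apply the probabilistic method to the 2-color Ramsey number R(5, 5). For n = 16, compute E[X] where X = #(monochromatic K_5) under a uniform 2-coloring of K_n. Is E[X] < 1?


E[X] = C(16, 5) · 2^{1 − 10} = 4368 · 2^{−9} = 4368/512.
As a reduced fraction: E[X] = 273/32 ≈ 8.5312.
Is E[X] < 1? NO.
Since E[X] ≥ 1, the first-moment bound is inconclusive at n = 16; it does NOT by itself certify R(5, 5) > 16.

E[X] = 273/32 ≈ 8.5312; E[X] ≥ 1; first-moment method inconclusive here.


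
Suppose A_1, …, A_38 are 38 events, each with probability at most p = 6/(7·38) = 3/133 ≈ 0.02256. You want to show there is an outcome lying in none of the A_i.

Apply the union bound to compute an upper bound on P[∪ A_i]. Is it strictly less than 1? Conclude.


Union bound: P[∪_{i=1}^{38} A_i] ≤ Σ_i P[A_i] ≤ 38·p = 38·(3/133) = 6/7.
Numerically: 6/7 ≈ 0.85714.
Is 6/7 < 1? YES.
Since P[∪ A_i] ≤ 6/7 < 1, the complement has P[∩ A_i^c] ≥ 1 − 6/7 = 1/7 > 0, so some outcome avoids every A_i.

38·p = 6/7 ≈ 0.85714; existence CERTIFIED by the union bound.


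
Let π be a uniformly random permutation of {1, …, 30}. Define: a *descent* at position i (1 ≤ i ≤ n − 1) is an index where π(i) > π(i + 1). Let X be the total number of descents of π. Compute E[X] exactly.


Write X = Σ X_I over i = 1, …, 29, with X_I the indicator of one descent.
There are 29 indicators.
For each fixed i, the pair (π(i), π(i+1)) is a uniformly random ordered pair of distinct values from {1, …, 30}; by symmetry P[π(i) > π(i+1)] = 1/2.
By linearity: E[X] = 29 · (1/2) = (30 − 1) · (1/2) = 29/2 ≈ 14.500.

E[X] = 29/2 = 14.500.


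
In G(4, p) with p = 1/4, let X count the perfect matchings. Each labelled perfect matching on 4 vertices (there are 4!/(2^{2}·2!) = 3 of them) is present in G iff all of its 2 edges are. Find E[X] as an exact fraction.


K_4 has 4!/(2^{2}·2!) = 3 labelled perfect matchings.
For each such perfect matching H, let X_H = 1 if all 2 edges of H are present in G. Then P[X_H = 1] = p^{2} = (1/4)^{2} = 1/16.
By linearity: E[X] = Σ_H E[X_H] = 3 · p^{2} = 3 · 1/16 = 3/16.
Numerically: E[X] ≈ 0.1875.

E[X] = 3 · (1/4)^{2} = 3/16 ≈ 0.1875.


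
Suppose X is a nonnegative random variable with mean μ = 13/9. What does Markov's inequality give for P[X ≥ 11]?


μ = E[X] = 13/9, a = 11.
Markov: P[X ≥ 11] ≤ μ/a = (13/9)/11 = 13/99.
Numerically: ≈ 0.131.
(Since a = 11 > μ = 1.444, the bound 13/99 is < 1 and informative.)

P[X ≥ 11] ≤ 13/99 ≈ 0.131.


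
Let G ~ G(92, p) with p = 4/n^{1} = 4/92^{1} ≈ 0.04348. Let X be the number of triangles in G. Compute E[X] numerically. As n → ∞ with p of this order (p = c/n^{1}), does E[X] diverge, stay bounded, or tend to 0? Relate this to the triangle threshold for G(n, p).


Number of potential triangles: C(92, 3) = 125580.
Each occurs with probability p³ ≈ (0.04348)³ ≈ 8.218953e-05.
By linearity: E[X] = C(92, 3)·p³ ≈ 125580 · 8.218953e-05 ≈ 10.3214.
Here α = 1, so p = 4/n is exactly at the triangle threshold p ~ 1/n. Asymptotically E[X] → c³/6 = 4³/6 = 32/3 ≈ 10.6667, a bounded constant. In this regime the triangle count is asymptotically Poisson(c³/6).

E[X] ≈ 10.3214; in regime p = Θ(1/n^{1}) E[X] stays bounded (at the triangle threshold p ~ 1/n).


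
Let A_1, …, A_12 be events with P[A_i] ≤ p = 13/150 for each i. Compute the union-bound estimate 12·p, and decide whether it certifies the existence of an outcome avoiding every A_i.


Union bound: P[∪_{i=1}^{12} A_i] ≤ Σ_i P[A_i] ≤ 12·p = 12·(13/150) = 26/25.
Numerically: 26/25 ≈ 1.0400.
Is 26/25 < 1? NO.
Since the bound 26/25 is ≥ 1, the union bound is uninformative here; it does NOT by itself certify existence.

12·p = 26/25 ≈ 1.0400; existence NOT certified by the union bound.


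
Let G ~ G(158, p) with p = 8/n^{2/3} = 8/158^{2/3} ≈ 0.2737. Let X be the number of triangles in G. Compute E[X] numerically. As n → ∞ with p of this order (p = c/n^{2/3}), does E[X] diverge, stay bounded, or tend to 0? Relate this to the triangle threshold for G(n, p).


Number of potential triangles: C(158, 3) = 644956.
Each occurs with probability p³ ≈ (0.2737)³ ≈ 2.050953e-02.
By linearity: E[X] = C(158, 3)·p³ ≈ 644956 · 2.050953e-02 ≈ 13227.7468.
Since α = 2/3 < 1, p = c/n^{2/3} ≫ 1/n is above the triangle threshold p ~ 1/n. Asymptotically E[X] ~ (c³/6)·n^{3(1−α)} = (8³/6)·n^{1} → ∞; triangles are abundant w.h.p.

E[X] ≈ 13227.7468; in regime p = Θ(1/n^{2/3}) E[X] diverges (above the triangle threshold p ~ 1/n).


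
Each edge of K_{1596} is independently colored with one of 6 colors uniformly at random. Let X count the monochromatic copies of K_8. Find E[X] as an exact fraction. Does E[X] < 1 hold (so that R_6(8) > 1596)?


E[X] = C(1596, 8) · 6^{1 − 28} = 1025915067760710553965 · 6^{−27} = 1025915067760710553965/1023490369077469249536.
As a reduced fraction: E[X] = 37996854361507798295/37907050706572935168 ≈ 1.002.
Is E[X] < 1? NO.
Since E[X] ≥ 1, the first-moment bound is inconclusive at n = 1596; it does NOT by itself certify R_6(8) > 1596.

E[X] = 37996854361507798295/37907050706572935168 ≈ 1.002; E[X] ≥ 1; first-moment method inconclusive here.


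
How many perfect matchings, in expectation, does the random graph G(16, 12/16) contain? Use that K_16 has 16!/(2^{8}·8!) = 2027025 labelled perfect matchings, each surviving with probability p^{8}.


K_16 has 16!/(2^{8}·8!) = 2027025 labelled perfect matchings.
For each such perfect matching H, let X_H = 1 if all 8 edges of H are present in G. Then P[X_H = 1] = p^{8} = (3/4)^{8} = 6561/65536.
Summing the indicators: E[X] = Σ_H E[X_H] = 2027025 · p^{8} = 2027025 · 6561/65536 = 13299311025/65536.
Numerically: E[X] ≈ 2.0293e+05.

E[X] = 2027025 · (3/4)^{8} = 13299311025/65536 ≈ 2.0293e+05.


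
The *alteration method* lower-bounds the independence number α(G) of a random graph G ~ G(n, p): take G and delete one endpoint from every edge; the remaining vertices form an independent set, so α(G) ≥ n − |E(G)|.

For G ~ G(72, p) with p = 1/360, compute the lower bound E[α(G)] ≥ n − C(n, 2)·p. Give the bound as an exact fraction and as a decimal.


E[|E(G)|] = C(72, 2)·p = 2556 · (1/360) = 71/10.
E[α(G)] ≥ n − E[|E(G)|] = 72 − 71/10 = 649/10.
Numerically: ≈ 64.90000.
(This is only a lower bound; the true E[α(G)] may be larger.)

E[α(G)] ≥ 649/10 ≈ 64.90000.


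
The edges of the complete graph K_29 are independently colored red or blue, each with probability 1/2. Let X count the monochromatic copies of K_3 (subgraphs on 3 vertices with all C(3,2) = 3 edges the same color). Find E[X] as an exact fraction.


Let X = Σ_S X_S over the C(29, 3) = 3654 subsets S of size 3, where X_S = 1 if the K_3 on S is monochromatic.
For a fixed S, the K_3 on S has C(3, 2) = 3 edges. P[all 3 edges red] = (1/2)^3, and likewise for blue, so P[monochromatic] = 2·(1/2)^3 = 2^{1 − 3} = 1/4.
By linearity: E[X] = C(29, 3) · 2^{1 − 3} = 3654 · 1/4 = 1827/2.
Numerically: E[X] ≈ 913.5000.

E[X] = C(29,3)·2^(1−C(3,2)) = 1827/2 ≈ 913.5000.


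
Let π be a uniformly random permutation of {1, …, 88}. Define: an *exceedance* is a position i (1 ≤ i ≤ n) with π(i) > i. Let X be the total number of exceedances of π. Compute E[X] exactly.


Write X = Σ_{i=1}^{88} X_i, where X_i = 1_{π(i) > i}.
For each fixed i, π(i) is uniform over {1, …, 88} (marginal of a uniform permutation), so P[π(i) > i] = (n − i)/n. Summing: Σ_{i=1}^{88} (n − i)/n = (0 + 1 + … + 87)/88 = 88(88 − 1)/(2·88) = (88 − 1)/2.
Hence E[X] = Σ_{i=1}^{88} (88 − i)/88 = 87/2 ≈ 43.500.

E[X] = 87/2 = 43.500.


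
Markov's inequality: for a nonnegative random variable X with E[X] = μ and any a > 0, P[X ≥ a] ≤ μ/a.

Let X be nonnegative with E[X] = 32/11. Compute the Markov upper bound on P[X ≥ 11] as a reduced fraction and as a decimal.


μ = E[X] = 32/11, a = 11.
Markov: P[X ≥ 11] ≤ μ/a = (32/11)/11 = 32/121.
Numerically: ≈ 0.2645.
(Since a = 11 > μ = 2.9091, the bound 32/121 is < 1 and informative.)

P[X ≥ 11] ≤ 32/121 ≈ 0.2645.


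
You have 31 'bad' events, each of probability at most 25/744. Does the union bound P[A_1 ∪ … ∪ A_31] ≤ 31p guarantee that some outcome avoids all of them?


Union bound: P[∪_{i=1}^{31} A_i] ≤ Σ_i P[A_i] ≤ 31·p = 31·(25/744) = 25/24.
Numerically: 25/24 ≈ 1.042.
Is 25/24 < 1? NO.
Since the bound 25/24 is ≥ 1, the union bound is uninformative here; it does NOT by itself certify existence.

31·p = 25/24 ≈ 1.042; existence NOT certified by the union bound.


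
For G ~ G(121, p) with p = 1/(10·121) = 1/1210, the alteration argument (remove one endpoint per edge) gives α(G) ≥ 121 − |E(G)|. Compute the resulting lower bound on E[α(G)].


E[|E(G)|] = C(121, 2)·p = 7260 · (1/1210) = 6.
E[α(G)] ≥ n − E[|E(G)|] = 121 − 6 = 115.
Numerically: ≈ 115.0000.
(This is only a lower bound; the true E[α(G)] may be larger.)

E[α(G)] ≥ 115 ≈ 115.0000.


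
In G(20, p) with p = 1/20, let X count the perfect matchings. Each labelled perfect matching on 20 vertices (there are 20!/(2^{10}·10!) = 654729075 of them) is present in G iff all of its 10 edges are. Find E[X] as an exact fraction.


K_20 has 20!/(2^{10}·10!) = 654729075 labelled perfect matchings.
For each such perfect matching H, let X_H = 1 if all 10 edges of H are present in G. Then P[X_H = 1] = p^{10} = (1/20)^{10} = 1/10240000000000.
By linearity of expectation: E[X] = Σ_H E[X_H] = 654729075 · p^{10} = 654729075 · 1/10240000000000 = 26189163/409600000000.
Numerically: E[X] ≈ 6.39384e-05.

E[X] = 654729075 · (1/20)^{10} = 26189163/409600000000 ≈ 6.39384e-05.


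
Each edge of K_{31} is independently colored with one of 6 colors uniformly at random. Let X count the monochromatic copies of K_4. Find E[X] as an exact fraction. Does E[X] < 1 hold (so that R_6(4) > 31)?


E[X] = C(31, 4) · 6^{1 − 6} = 31465 · 6^{−5} = 31465/7776.
As a reduced fraction: E[X] = 31465/7776 ≈ 4.04642.
Is E[X] < 1? NO.
Since E[X] ≥ 1, the first-moment bound is inconclusive at n = 31; it does NOT by itself certify R_6(4) > 31.

E[X] = 31465/7776 ≈ 4.04642; E[X] ≥ 1; first-moment method inconclusive here.


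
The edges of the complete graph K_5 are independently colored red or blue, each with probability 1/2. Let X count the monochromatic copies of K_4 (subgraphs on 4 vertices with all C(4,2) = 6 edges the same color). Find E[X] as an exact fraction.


Let X = Σ_S X_S over the C(5, 4) = 5 subsets S of size 4, where X_S = 1 if the K_4 on S is monochromatic.
For a fixed S, the K_4 on S has C(4, 2) = 6 edges. P[all 6 edges red] = (1/2)^6, and likewise for blue, so P[monochromatic] = 2·(1/2)^6 = 2^{1 − 6} = 1/32.
By linearity of expectation: E[X] = C(5, 4) · 2^{1 − 6} = 5 · 1/32 = 5/32.
Numerically: E[X] ≈ 0.15625.

E[X] = C(5,4)·2^(1−C(4,2)) = 5/32 ≈ 0.15625.


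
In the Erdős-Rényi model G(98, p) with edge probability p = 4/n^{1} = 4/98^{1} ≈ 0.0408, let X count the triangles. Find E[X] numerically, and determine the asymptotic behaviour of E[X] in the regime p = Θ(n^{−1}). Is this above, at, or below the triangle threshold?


Number of potential triangles: C(98, 3) = 152096.
Each occurs with probability p³ ≈ (0.0408)³ ≈ 6.79989e-05.
By linearity: E[X] = C(98, 3)·p³ ≈ 152096 · 6.79989e-05 ≈ 10.342.
Here α = 1, so p = 4/n is exactly at the triangle threshold p ~ 1/n. Asymptotically E[X] → c³/6 = 4³/6 = 32/3 ≈ 10.667, a bounded constant. In this regime the triangle count is asymptotically Poisson(c³/6).

E[X] ≈ 10.342; in regime p = Θ(1/n^{1}) E[X] stays bounded (at the triangle threshold p ~ 1/n).


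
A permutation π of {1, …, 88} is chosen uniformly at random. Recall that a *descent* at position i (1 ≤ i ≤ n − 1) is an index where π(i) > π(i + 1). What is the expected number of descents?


Write X = Σ X_I over i = 1, …, 87, with X_I the indicator of one descent.
There are 87 indicators.
For each fixed i, the pair (π(i), π(i+1)) is a uniformly random ordered pair of distinct values from {1, …, 88}; by symmetry P[π(i) > π(i+1)] = 1/2.
By linearity: E[X] = 87 · (1/2) = (88 − 1) · (1/2) = 87/2 ≈ 43.5000.

E[X] = 87/2 = 43.5000.


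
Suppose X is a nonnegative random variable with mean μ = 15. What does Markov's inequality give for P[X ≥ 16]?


μ = E[X] = 15, a = 16.
Markov: P[X ≥ 16] ≤ μ/a = (15)/16 = 15/16.
Numerically: ≈ 0.937500.
(Since a = 16 > μ = 15.000000, the bound 15/16 is < 1 and informative.)

P[X ≥ 16] ≤ 15/16 ≈ 0.937500.


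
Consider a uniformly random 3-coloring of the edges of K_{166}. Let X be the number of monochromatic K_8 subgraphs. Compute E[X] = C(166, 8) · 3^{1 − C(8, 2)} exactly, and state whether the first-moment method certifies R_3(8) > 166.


E[X] = C(166, 8) · 3^{1 − 28} = 12049276177620 · 3^{−27} = 12049276177620/7625597484987.
As a reduced fraction: E[X] = 148756496020/94143178827 ≈ 1.580.
Is E[X] < 1? NO.
Since E[X] ≥ 1, the first-moment bound is inconclusive at n = 166; it does NOT by itself certify R_3(8) > 166.

E[X] = 148756496020/94143178827 ≈ 1.580; E[X] ≥ 1; first-moment method inconclusive here.


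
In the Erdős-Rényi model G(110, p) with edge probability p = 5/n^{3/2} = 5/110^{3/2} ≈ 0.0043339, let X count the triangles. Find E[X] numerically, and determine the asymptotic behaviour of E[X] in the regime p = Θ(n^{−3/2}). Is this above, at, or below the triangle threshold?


Number of potential triangles: C(110, 3) = 215820.
Each occurs with probability p³ ≈ (0.0043339)³ ≈ 8.1403472e-08.
By linearity: E[X] = C(110, 3)·p³ ≈ 215820 · 8.1403472e-08 ≈ 0.01757.
Since α = 3/2 > 1, p = c/n^{3/2} = o(1/n) is below the triangle threshold p ~ 1/n. Asymptotically E[X] ~ (c³/6)·n^{3(1−α)} = (5³/6)·n^{-1.5} → 0, so by Markov's inequality G has no triangles w.h.p.

E[X] ≈ 0.01757; in regime p = Θ(1/n^{3/2}) E[X] tends to 0 (below the triangle threshold p ~ 1/n).


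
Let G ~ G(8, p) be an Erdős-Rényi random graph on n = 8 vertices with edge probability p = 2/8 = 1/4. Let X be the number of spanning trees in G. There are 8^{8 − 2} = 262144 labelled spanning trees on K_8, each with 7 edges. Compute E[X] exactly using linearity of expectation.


K_8 has 8^{8 − 2} = 262144 labelled spanning trees.
For each such spanning tree H, let X_H = 1 if all 7 edges of H are present in G. Then P[X_H = 1] = p^{7} = (1/4)^{7} = 1/16384.
Summing the indicators: E[X] = Σ_H E[X_H] = 262144 · p^{7} = 262144 · 1/16384 = 16.
Numerically: E[X] ≈ 16.

E[X] = 262144 · (1/4)^{7} = 16 ≈ 16.


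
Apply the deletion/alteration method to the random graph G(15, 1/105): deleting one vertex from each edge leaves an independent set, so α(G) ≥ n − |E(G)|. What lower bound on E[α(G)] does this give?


E[|E(G)|] = C(15, 2)·p = 105 · (1/105) = 1.
E[α(G)] ≥ n − E[|E(G)|] = 15 − 1 = 14.
Numerically: ≈ 14.0000.
(This is only a lower bound; the true E[α(G)] may be larger.)

E[α(G)] ≥ 14 ≈ 14.0000.


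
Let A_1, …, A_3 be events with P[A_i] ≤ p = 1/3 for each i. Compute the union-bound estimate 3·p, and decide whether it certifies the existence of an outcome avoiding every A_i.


Union bound: P[∪_{i=1}^{3} A_i] ≤ Σ_i P[A_i] ≤ 3·p = 3·(1/3) = 1.
Numerically: 1 ≈ 1.0000.
Is 1 < 1? NO.
Since the bound 1 is ≥ 1, the union bound is uninformative here; it does NOT by itself certify existence.

3·p = 1 ≈ 1.0000; existence NOT certified by the union bound.


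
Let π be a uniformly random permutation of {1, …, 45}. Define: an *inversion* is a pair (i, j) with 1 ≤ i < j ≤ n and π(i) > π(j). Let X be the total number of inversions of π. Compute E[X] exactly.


Write X = Σ X_I over the C(45, 2) = 990 pairs i < j, with X_I the indicator of one inversion.
There are 990 indicators.
For each fixed pair i < j, the values π(i) and π(j) are two distinct elements of {1, …, 45} in uniformly random order; by symmetry P[π(i) > π(j)] = 1/2.
By linearity: E[X] = 990 · (1/2) = C(45, 2) · (1/2) = 990/2 = 495 ≈ 495.000.

E[X] = 495 = 495.000.


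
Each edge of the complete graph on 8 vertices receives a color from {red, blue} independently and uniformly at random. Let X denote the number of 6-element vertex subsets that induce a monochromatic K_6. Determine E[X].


Let X = Σ_S X_S over the C(8, 6) = 28 subsets S of size 6, where X_S = 1 if the K_6 on S is monochromatic.
For a fixed S, the K_6 on S has C(6, 2) = 15 edges. P[all 15 edges red] = (1/2)^15, and likewise for blue, so P[monochromatic] = 2·(1/2)^15 = 2^{1 − 15} = 1/16384.
By linearity: E[X] = C(8, 6) · 2^{1 − 15} = 28 · 1/16384 = 7/4096.
Numerically: E[X] ≈ 0.001709.

E[X] = C(8,6)·2^(1−C(6,2)) = 7/4096 ≈ 0.001709.


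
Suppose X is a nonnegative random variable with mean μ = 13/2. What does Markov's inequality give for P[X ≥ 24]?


μ = E[X] = 13/2, a = 24.
Markov: P[X ≥ 24] ≤ μ/a = (13/2)/24 = 13/48.
Numerically: ≈ 0.271.
(Since a = 24 > μ = 6.500, the bound 13/48 is < 1 and informative.)

P[X ≥ 24] ≤ 13/48 ≈ 0.271.


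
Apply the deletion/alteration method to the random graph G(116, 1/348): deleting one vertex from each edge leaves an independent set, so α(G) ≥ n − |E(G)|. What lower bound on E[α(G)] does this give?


E[|E(G)|] = C(116, 2)·p = 6670 · (1/348) = 115/6.
E[α(G)] ≥ n − E[|E(G)|] = 116 − 115/6 = 581/6.
Numerically: ≈ 96.833.
(This is only a lower bound; the true E[α(G)] may be larger.)

E[α(G)] ≥ 581/6 ≈ 96.833.


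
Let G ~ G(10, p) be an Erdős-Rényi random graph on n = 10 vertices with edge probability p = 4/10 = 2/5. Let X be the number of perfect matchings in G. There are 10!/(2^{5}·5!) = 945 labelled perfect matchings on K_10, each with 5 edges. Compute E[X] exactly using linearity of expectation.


K_10 has 10!/(2^{5}·5!) = 945 labelled perfect matchings.
For each such perfect matching H, let X_H = 1 if all 5 edges of H are present in G. Then P[X_H = 1] = p^{5} = (2/5)^{5} = 32/3125.
Summing the indicators: E[X] = Σ_H E[X_H] = 945 · p^{5} = 945 · 32/3125 = 6048/625.
Numerically: E[X] ≈ 9.68.

E[X] = 945 · (2/5)^{5} = 6048/625 ≈ 9.68.


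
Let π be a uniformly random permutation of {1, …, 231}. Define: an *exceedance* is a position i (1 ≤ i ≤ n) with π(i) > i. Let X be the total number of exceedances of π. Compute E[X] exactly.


Write X = Σ_{i=1}^{231} X_i, where X_i = 1_{π(i) > i}.
For each fixed i, π(i) is uniform over {1, …, 231} (marginal of a uniform permutation), so P[π(i) > i] = (n − i)/n. Summing: Σ_{i=1}^{231} (n − i)/n = (0 + 1 + … + 230)/231 = 231(231 − 1)/(2·231) = (231 − 1)/2.
Hence E[X] = Σ_{i=1}^{231} (231 − i)/231 = 115 ≈ 115.00000.

E[X] = 115 = 115.00000.


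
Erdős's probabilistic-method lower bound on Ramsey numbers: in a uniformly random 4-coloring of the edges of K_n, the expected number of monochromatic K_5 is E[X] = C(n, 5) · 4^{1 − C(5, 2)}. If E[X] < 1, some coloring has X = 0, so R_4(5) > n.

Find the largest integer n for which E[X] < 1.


We need C(n, 5) · 4^{1 − 10} < 1, i.e. C(n, 5) < 4^{10 − 1} = 262144.
Check values of n near the boundary:
  n = 30: C(30, 5) = 142506; 142506 < 262144? YES
  n = 31: C(31, 5) = 169911; 169911 < 262144? YES
  n = 32: C(32, 5) = 201376; 201376 < 262144? YES
  n = 33: C(33, 5) = 237336; 237336 < 262144? YES
  n = 34: C(34, 5) = 278256; 278256 < 262144? NO
  n = 35: C(35, 5) = 324632; 324632 < 262144? NO
The largest n with C(n, 5) < 262144 is n = 33 (where E[X] = 29667/32768 ≈ 0.9054). Hence R_4(5) > 33, i.e. R_4(5) ≥ 34.

Largest n = 33; hence R_4(5) > 33.


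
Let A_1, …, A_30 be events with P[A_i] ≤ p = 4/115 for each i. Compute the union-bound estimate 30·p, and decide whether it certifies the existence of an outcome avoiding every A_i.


Union bound: P[∪_{i=1}^{30} A_i] ≤ Σ_i P[A_i] ≤ 30·p = 30·(4/115) = 24/23.
Numerically: 24/23 ≈ 1.0435.
Is 24/23 < 1? NO.
Since the bound 24/23 is ≥ 1, the union bound is uninformative here; it does NOT by itself certify existence.

30·p = 24/23 ≈ 1.0435; existence NOT certified by the union bound.


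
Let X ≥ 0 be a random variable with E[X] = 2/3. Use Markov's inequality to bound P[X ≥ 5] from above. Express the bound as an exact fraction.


μ = E[X] = 2/3, a = 5.
Markov: P[X ≥ 5] ≤ μ/a = (2/3)/5 = 2/15.
Numerically: ≈ 0.133333.
(Since a = 5 > μ = 0.666667, the bound 2/15 is < 1 and informative.)

P[X ≥ 5] ≤ 2/15 ≈ 0.133333.


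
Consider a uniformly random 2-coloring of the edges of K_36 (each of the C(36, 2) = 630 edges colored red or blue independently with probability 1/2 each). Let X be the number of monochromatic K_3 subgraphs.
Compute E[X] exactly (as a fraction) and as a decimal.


Let X = Σ_S X_S over the C(36, 3) = 7140 subsets S of size 3, where X_S = 1 if the K_3 on S is monochromatic.
For a fixed S, the K_3 on S has C(3, 2) = 3 edges. P[all 3 edges red] = (1/2)^3, and likewise for blue, so P[monochromatic] = 2·(1/2)^3 = 2^{1 − 3} = 1/4.
By linearity: E[X] = C(36, 3) · 2^{1 − 3} = 7140 · 1/4 = 1785.
Numerically: E[X] ≈ 1785.000000.

E[X] = C(36,3)·2^(1−C(3,2)) = 1785 ≈ 1785.000000.


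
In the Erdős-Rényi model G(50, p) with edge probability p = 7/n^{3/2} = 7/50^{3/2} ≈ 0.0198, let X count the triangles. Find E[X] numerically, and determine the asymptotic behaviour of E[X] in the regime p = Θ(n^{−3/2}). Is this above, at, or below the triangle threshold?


Number of potential triangles: C(50, 3) = 19600.
Each occurs with probability p³ ≈ (0.0198)³ ≈ 7.761204e-06.
By linearity: E[X] = C(50, 3)·p³ ≈ 19600 · 7.761204e-06 ≈ 0.1521.
Since α = 3/2 > 1, p = c/n^{3/2} = o(1/n) is below the triangle threshold p ~ 1/n. Asymptotically E[X] ~ (c³/6)·n^{3(1−α)} = (7³/6)·n^{-1.5} → 0, so by Markov's inequality G has no triangles w.h.p.

E[X] ≈ 0.1521; in regime p = Θ(1/n^{3/2}) E[X] tends to 0 (below the triangle threshold p ~ 1/n).


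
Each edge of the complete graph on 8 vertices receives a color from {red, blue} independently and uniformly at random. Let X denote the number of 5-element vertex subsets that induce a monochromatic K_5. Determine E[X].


Let X = Σ_S X_S over the C(8, 5) = 56 subsets S of size 5, where X_S = 1 if the K_5 on S is monochromatic.
For a fixed S, the K_5 on S has C(5, 2) = 10 edges. P[all 10 edges red] = (1/2)^10, and likewise for blue, so P[monochromatic] = 2·(1/2)^10 = 2^{1 − 10} = 1/512.
Summing: E[X] = C(8, 5) · 2^{1 − 10} = 56 · 1/512 = 7/64.
Numerically: E[X] ≈ 0.1094.

E[X] = C(8,5)·2^(1−C(5,2)) = 7/64 ≈ 0.1094.


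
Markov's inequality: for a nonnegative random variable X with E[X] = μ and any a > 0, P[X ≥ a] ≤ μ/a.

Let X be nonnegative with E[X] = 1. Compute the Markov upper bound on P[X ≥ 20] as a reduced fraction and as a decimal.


μ = E[X] = 1, a = 20.
Markov: P[X ≥ 20] ≤ μ/a = (1)/20 = 1/20.
Numerically: ≈ 0.050000.
(Since a = 20 > μ = 1.000000, the bound 1/20 is < 1 and informative.)

P[X ≥ 20] ≤ 1/20 ≈ 0.050000.


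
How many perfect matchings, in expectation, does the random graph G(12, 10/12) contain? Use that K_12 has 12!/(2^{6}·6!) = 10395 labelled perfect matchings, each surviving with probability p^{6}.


K_12 has 12!/(2^{6}·6!) = 10395 labelled perfect matchings.
For each such perfect matching H, let X_H = 1 if all 6 edges of H are present in G. Then P[X_H = 1] = p^{6} = (5/6)^{6} = 15625/46656.
By linearity of expectation: E[X] = Σ_H E[X_H] = 10395 · p^{6} = 10395 · 15625/46656 = 6015625/1728.
Numerically: E[X] ≈ 3481.26.

E[X] = 10395 · (5/6)^{6} = 6015625/1728 ≈ 3481.26.


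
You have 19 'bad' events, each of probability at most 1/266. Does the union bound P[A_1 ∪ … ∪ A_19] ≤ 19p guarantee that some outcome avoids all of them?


Union bound: P[∪_{i=1}^{19} A_i] ≤ Σ_i P[A_i] ≤ 19·p = 19·(1/266) = 1/14.
Numerically: 1/14 ≈ 0.0714.
Is 1/14 < 1? YES.
Since P[∪ A_i] ≤ 1/14 < 1, the complement has P[∩ A_i^c] ≥ 1 − 1/14 = 13/14 > 0, so some outcome avoids every A_i.

19·p = 1/14 ≈ 0.0714; existence CERTIFIED by the union bound.


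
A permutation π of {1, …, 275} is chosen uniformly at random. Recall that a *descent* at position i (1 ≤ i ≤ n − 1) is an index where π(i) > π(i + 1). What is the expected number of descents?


Write X = Σ X_I over i = 1, …, 274, with X_I the indicator of one descent.
There are 274 indicators.
For each fixed i, the pair (π(i), π(i+1)) is a uniformly random ordered pair of distinct values from {1, …, 275}; by symmetry P[π(i) > π(i+1)] = 1/2.
By linearity: E[X] = 274 · (1/2) = (275 − 1) · (1/2) = 137 ≈ 137.000000.

E[X] = 137 = 137.000000.


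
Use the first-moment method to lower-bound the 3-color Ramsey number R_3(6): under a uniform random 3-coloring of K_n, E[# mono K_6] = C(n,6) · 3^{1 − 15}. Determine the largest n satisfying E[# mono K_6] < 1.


We need C(n, 6) · 3^{1 − 15} < 1, i.e. C(n, 6) < 3^{15 − 1} = 4782969.
Check values of n near the boundary:
  n = 35: C(35, 6) = 1623160; 1623160 < 4782969? YES
  n = 36: C(36, 6) = 1947792; 1947792 < 4782969? YES
  n = 37: C(37, 6) = 2324784; 2324784 < 4782969? YES
  n = 38: C(38, 6) = 2760681; 2760681 < 4782969? YES
  n = 39: C(39, 6) = 3262623; 3262623 < 4782969? YES
  n = 40: C(40, 6) = 3838380; 3838380 < 4782969? YES
  n = 41: C(41, 6) = 4496388; 4496388 < 4782969? YES
  n = 42: C(42, 6) = 5245786; 5245786 < 4782969? NO
  n = 43: C(43, 6) = 6096454; 6096454 < 4782969? NO
  n = 44: C(44, 6) = 7059052; 7059052 < 4782969? NO
The largest n with C(n, 6) < 4782969 is n = 41 (where E[X] = 1498796/1594323 ≈ 0.940). Hence R_3(6) > 41, i.e. R_3(6) ≥ 42.

Largest n = 41; hence R_3(6) > 41.


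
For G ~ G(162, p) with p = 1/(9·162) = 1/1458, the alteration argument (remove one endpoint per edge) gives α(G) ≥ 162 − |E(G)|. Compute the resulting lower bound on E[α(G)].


E[|E(G)|] = C(162, 2)·p = 13041 · (1/1458) = 161/18.
E[α(G)] ≥ n − E[|E(G)|] = 162 − 161/18 = 2755/18.
Numerically: ≈ 153.055556.
(This is only a lower bound; the true E[α(G)] may be larger.)

E[α(G)] ≥ 2755/18 ≈ 153.055556.


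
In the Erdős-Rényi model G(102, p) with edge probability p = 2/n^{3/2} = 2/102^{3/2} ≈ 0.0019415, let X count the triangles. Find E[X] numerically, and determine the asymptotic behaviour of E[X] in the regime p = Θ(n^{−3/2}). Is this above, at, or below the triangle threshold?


Number of potential triangles: C(102, 3) = 171700.
Each occurs with probability p³ ≈ (0.0019415)³ ≈ 7.3179462e-09.
By linearity: E[X] = C(102, 3)·p³ ≈ 171700 · 7.3179462e-09 ≈ 0.00126.
Since α = 3/2 > 1, p = c/n^{3/2} = o(1/n) is below the triangle threshold p ~ 1/n. Asymptotically E[X] ~ (c³/6)·n^{3(1−α)} = (2³/6)·n^{-1.5} → 0, so by Markov's inequality G has no triangles w.h.p.

E[X] ≈ 0.00126; in regime p = Θ(1/n^{3/2}) E[X] tends to 0 (below the triangle threshold p ~ 1/n).


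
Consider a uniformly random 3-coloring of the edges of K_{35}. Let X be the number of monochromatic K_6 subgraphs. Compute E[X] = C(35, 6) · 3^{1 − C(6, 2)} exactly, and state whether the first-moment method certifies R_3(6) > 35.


E[X] = C(35, 6) · 3^{1 − 15} = 1623160 · 3^{−14} = 1623160/4782969.
As a reduced fraction: E[X] = 1623160/4782969 ≈ 0.33936.
Is E[X] < 1? YES.
Since E[X] < 1, there exists a 3-coloring of K_{35} with no monochromatic K_6; hence R_3(6) > 35.

E[X] = 1623160/4782969 ≈ 0.33936; E[X] < 1, so R_3(6) > 35.


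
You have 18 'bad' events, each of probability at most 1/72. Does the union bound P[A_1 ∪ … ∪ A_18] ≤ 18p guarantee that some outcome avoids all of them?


Union bound: P[∪_{i=1}^{18} A_i] ≤ Σ_i P[A_i] ≤ 18·p = 18·(1/72) = 1/4.
Numerically: 1/4 ≈ 0.2500.
Is 1/4 < 1? YES.
Since P[∪ A_i] ≤ 1/4 < 1, the complement has P[∩ A_i^c] ≥ 1 − 1/4 = 3/4 > 0, so some outcome avoids every A_i.

18·p = 1/4 ≈ 0.2500; existence CERTIFIED by the union bound.


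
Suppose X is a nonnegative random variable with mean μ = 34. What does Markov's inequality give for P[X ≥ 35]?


μ = E[X] = 34, a = 35.
Markov: P[X ≥ 35] ≤ μ/a = (34)/35 = 34/35.
Numerically: ≈ 0.971.
(Since a = 35 > μ = 34.000, the bound 34/35 is < 1 and informative.)

P[X ≥ 35] ≤ 34/35 ≈ 0.971.
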